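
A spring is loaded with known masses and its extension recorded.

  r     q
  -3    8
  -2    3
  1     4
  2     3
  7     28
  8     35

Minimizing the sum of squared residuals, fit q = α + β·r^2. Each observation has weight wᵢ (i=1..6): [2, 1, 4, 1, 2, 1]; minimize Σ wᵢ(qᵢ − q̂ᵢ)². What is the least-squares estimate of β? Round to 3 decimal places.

β = 0.508

From the data, Σwᵢ·1 = 11, Σwᵢ·r^2 = 192, Σwᵢ·r^2·r^2 = 9096.
And Σwᵢ·q = 129, Σwᵢ·r^2·q = 5168.
So MᵀWM·[α, β]ᵀ = MᵀWq: [[11, 192]; [192, 9096]]·[α, β]ᵀ = [129, 5168]ᵀ.
Eliminating β: 9096·(row 1) − 192·(row 2) gives 63192·α = 9096·129 − 192·5168 = 181128, so α = 7547/2633.
Then β = (5168 − 192·(7547/2633))/9096 = 4010/7899.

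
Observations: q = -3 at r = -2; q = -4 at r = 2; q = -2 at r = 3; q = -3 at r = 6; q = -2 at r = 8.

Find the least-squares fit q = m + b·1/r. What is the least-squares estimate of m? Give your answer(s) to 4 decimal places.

With design matrix M, MᵀM = [[5, 5/8]; [5/8, 377/576]] and Mᵀq = [-14, -23/12]ᵀ.
det = 5·(377/576) − (5/8)² = 415/144.
m = ((-14)·(377/576) − (5/8)·(-23/12))/(415/144) = -1147/415; b = (5·(-23/12) − (5/8)·(-14))/(415/144) = -24/83.

m = -2.7639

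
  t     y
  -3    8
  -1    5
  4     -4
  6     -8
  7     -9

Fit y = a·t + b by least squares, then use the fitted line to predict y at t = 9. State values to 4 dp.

From the data, Σt·t = 111, Σt = 13, Σ1 = 5.
Moment sums: Σt·y = -156, Σy = -8.
Δ = 111·5 − 13² = 386.
a = ((-156)·5 − 13·(-8))/386 = -338/193; b = (111·(-8) − 13·(-156))/386 = 570/193.
At t = 9: ŷ = (-338/193)·(9) + (570/193)·(1) = -2472/193.

ŷ = -12.8083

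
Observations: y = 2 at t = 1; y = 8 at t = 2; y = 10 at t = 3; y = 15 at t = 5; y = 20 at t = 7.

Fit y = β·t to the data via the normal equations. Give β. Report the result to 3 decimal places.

β = 2.989

Forming MᵀM = [[88]] and Mᵀy = [263]ᵀ gives MᵀM·[β]ᵀ = Mᵀy.
Hence β = 263 / 88 ≈ 2.98864.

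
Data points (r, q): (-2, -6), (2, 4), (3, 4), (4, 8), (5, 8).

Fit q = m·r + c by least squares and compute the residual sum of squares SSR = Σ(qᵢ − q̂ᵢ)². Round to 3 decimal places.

The normal equations are: 58·m + 12·c = 104;  12·m + 5·c = 18.
Eliminating c: 5·(row 1) − 12·(row 2) gives 146·m = 5·104 − 12·18 = 304, so m = 152/73.
Then c = (18 − 12·(152/73))/5 = -102/73.
Residuals: -32/73, 90/73, -62/73, 78/73, -74/73; SSR = 336/73.

SSR = 4.603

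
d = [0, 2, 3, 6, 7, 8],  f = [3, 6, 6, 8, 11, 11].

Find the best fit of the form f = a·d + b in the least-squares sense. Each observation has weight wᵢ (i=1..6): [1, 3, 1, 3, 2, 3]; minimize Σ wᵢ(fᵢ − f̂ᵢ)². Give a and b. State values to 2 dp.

Sums needed: Σwᵢ·d·d = 419, Σwᵢ·d = 65, Σwᵢ·1 = 13.
Moment sums: Σwᵢ·d·f = 616, Σwᵢ·f = 106.
Δ = 419·13 − 65² = 1222.
a = (616·13 − 65·106)/1222 = 43/47; b = (419·106 − 65·616)/1222 = 2187/611.

a = 0.91, b = 3.58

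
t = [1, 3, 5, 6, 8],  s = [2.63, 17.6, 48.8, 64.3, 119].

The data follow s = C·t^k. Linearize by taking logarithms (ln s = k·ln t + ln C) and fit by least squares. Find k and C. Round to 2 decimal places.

Linearized form: ln s = k·ln t + ln C. From the 5 transformed points,
XᵀX = [[11.3317, 6.5793]; [6.5793, 5]], rhs = [26.8058, 16.6653]ᵀ  (here Σln t = 6.5793, Σ(ln t)² = 11.3317, Σln s = 16.6653, Σln t·ln s = 26.8058).
Solving (det = 13.3720): k = 1.82348, ln C = 0.93363, so C = exp(0.93363) = 2.54372.

k = 1.82, C = 2.54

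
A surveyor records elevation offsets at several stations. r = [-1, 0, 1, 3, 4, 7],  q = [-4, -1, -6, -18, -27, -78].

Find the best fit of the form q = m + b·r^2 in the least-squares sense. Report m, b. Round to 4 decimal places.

m = -2.8867, b = -1.5353

The normal equations are: 6·m + 76·b = -134;  76·m + 2740·b = -4426.
Eliminating b: 2740·(row 1) − 76·(row 2) gives 10664·m = 2740·(-134) − 76·(-4426) = -30784, so m = -3848/1333.
Then b = ((-4426) − 76·(-3848/1333))/2740 = -4093/2666.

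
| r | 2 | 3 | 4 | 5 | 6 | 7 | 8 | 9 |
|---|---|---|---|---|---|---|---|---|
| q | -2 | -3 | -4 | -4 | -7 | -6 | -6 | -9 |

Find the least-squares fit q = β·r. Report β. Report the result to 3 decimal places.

β = -0.923

The normal equations are: 284·β = -262.
β = (-262)/284 = -0.922535.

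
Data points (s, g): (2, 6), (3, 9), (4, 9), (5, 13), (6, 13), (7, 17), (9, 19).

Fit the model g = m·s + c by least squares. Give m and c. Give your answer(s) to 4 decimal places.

Compute the Gram sums: Σs·s = 220, Σs = 36, Σ1 = 7.
And Σs·g = 508, Σg = 86.
Normal equations: [[220, 36]; [36, 7]]·[m, c]ᵀ = [508, 86]ᵀ.
Δ = 220·7 − 36² = 244.
m = (508·7 − 36·86)/244 = 115/61; c = (220·86 − 36·508)/244 = 158/61.

m = 1.8852, c = 2.5902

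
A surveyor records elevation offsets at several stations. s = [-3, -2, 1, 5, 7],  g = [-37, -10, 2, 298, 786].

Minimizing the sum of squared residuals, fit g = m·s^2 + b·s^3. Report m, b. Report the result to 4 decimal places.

Compute the Gram sums: Σs^2·s^2 = 3124, Σs^2·s^3 = 19658, Σs^3·s^3 = 134068.
And Σs^2·g = 45593, Σs^3·g = 307929.
MᵀM·[m, b]ᵀ = Mᵀg becomes [[3124, 19658]; [19658, 134068]]·[m, b]ᵀ = [45593, 307929]ᵀ.
det = 3124·134068 − 19658² = 32391468.
m = (45593·134068 − 19658·307929)/32391468 = 29647021/16195734; b = (3124·307929 − 19658·45593)/32391468 = 32851501/16195734.

m = 1.8305, b = 2.0284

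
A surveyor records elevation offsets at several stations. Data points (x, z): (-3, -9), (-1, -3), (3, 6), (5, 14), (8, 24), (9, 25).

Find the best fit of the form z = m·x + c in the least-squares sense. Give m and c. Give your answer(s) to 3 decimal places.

Setting ∂/∂m … = 0 gives: 189·m + 21·c = 535;  21·m + 6·c = 57.
(Σx·x = 189, Σx = 21, Σ1 = 6, Σx·z = 535, Σz = 57.)
Determinant 189·6 − 21² = 693.
m = (535·6 − 21·57)/693 = 61/21; c = (189·57 − 21·535)/693 = -2/3.

m = 2.905, c = -0.667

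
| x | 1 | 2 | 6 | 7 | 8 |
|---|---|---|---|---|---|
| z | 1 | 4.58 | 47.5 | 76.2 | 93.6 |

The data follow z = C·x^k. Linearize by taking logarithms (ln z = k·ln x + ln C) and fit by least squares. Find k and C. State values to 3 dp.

k = 2.190, C = 0.999

Let Y = ln z. Fitting Y = k·ln x + ln C by least squares:
AᵀA = [[11.8015, 6.5103]; [6.5103, 5]], rhs = [25.8432, 14.2548]ᵀ  (here Σln x = 6.5103, Σ(ln x)² = 11.8015, Σln z = 14.2548, Σln x·ln z = 25.8432).
Δ = 11.8015·5 − (6.5103)² = 16.6240; k = (25.8432·5 − 6.5103·14.2548)/16.6240 = 2.19042, ln C = (11.8015·14.2548 − 6.5103·25.8432)/16.6240 = -0.00108, so C = exp(-0.00108) = 0.99892.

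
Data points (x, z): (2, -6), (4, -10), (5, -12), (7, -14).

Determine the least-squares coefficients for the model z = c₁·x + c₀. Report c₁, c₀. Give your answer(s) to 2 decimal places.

c₁ = -1.62, c₀ = -3.23

Sums needed: Σx·x = 94, Σx = 18, Σ1 = 4.
Right-hand side: Σx·z = -210, Σz = -42.
Normal equations: [[94, 18]; [18, 4]]·[c₁, c₀]ᵀ = [-210, -42]ᵀ.
Δ = 94·4 − 18² = 52.
c₁ = ((-210)·4 − 18·(-42))/52 = -21/13; c₀ = (94·(-42) − 18·(-210))/52 = -42/13.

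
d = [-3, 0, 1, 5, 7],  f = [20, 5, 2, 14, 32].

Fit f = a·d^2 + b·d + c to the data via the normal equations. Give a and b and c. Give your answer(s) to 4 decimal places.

From the data, Σd^2·d^2 = 3108, Σd^2·d = 442, Σd^2 = 84, Σd·d = 84, Σd = 10, Σ1 = 5.
And Σd^2·f = 2100, Σd·f = 236, Σf = 73.
MᵀM·[a, b, c]ᵀ = Mᵀf becomes [[3108, 442, 84]; [442, 84, 10]; [84, 10, 5]]·[a, b, c]ᵀ = [2100, 236, 73]ᵀ.
Inverting the 3×3 Gram matrix, [a, b, c]ᵀ = [39063/41899, -108318/41899, 172103/41899]ᵀ.

a = 0.9323, b = -2.5852, c = 4.1076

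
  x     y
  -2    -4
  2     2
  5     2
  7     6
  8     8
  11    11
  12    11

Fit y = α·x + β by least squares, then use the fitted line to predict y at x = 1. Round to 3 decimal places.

ŷ = -0.455

With design matrix M, MᵀM = [[411, 43]; [43, 7]] and Mᵀy = [381, 36]ᵀ.
Determinant 411·7 − 43² = 1028.
α = (381·7 − 43·36)/1028 = 1119/1028; β = (411·36 − 43·381)/1028 = -1587/1028.
At x = 1: ŷ = (1119/1028)·(1) + (-1587/1028)·(1) = -117/257.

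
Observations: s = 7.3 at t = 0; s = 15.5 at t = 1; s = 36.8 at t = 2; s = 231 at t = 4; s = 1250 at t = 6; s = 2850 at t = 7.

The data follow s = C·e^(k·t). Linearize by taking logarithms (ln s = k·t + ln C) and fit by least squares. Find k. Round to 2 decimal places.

With ln sᵢ as the transformed response and tᵢ as the regressor:
XᵀX = [[106.0000, 20.0000]; [20.0000, 6]], rhs = [130.1924, 28.8626]ᵀ  (here Σt = 20.0000, Σ(t)² = 106.0000, Σln s = 28.8626, Σt·ln s = 130.1924).
Δ = 106.0000·6 − (20.0000)² = 236.0000; k = (130.1924·6 − 20.0000·28.8626)/236.0000 = 0.86399, ln C = (106.0000·28.8626 − 20.0000·130.1924)/236.0000 = 1.93046.

k = 0.86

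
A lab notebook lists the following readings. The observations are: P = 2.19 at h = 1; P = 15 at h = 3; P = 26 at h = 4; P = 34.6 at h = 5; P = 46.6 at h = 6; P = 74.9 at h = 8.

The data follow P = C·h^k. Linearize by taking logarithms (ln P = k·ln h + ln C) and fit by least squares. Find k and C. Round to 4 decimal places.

Linearized form: ln P = k·ln h + ln C. From the 6 transformed points,
Sums: Σln h = 7.9655, Σ(ln h)² = 13.2535, Σln P = 18.4517, Σln h·ln P = 29.0538.
Normal system: [[13.2535, 7.9655]; [7.9655, 6]]·[k, ln C]ᵀ = [29.0538, 18.4517]ᵀ.
Solving (det = 16.0713): k = 1.70150, ln C = 0.81638, so C = exp(0.81638) = 2.26229.

k = 1.7015, C = 2.2623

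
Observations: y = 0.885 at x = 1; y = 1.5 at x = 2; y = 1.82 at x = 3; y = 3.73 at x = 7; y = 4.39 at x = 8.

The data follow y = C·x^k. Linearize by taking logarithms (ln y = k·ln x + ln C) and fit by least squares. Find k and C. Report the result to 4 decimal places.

k = 0.7583, C = 0.8636

With ln yᵢ as the transformed response and ln xᵢ as the regressor:
Σln x = 5.8171, Σ(ln x)² = 9.7980, Σln y = 3.6779, Σln x·ln y = 6.5767.
Equations: 9.7980·k + 5.8171·ln C = 6.5767;  5.8171·k + 5·ln C = 3.6779.
Slope k = (n·Σln x·ln y − Σln x·Σln y)/(n·Σ(ln x)² − (Σln x)²) = (5·6.5767 − 5.8171·3.6779)/15.1514 = 0.75828; ln C = (Σln y − k·Σln x)/n = -0.14663, so C = exp(-0.14663) = 0.86362.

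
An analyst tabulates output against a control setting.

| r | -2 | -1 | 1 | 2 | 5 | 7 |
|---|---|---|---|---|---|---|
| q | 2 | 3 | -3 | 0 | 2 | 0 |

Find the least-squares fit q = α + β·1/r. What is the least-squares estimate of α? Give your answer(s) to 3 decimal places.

α = 0.820

With design matrix A, AᵀA = [[6, 12/35]; [12/35, 6273/2450]] and Aᵀq = [4, -33/5]ᵀ.
Eliminating β: (6273/2450)·(row 1) − (12/35)·(row 2) gives (747/49)·α = (6273/2450)·4 − (12/35)·(-33/5) = 15318/1225, so α = 1702/2075.
Then β = ((-33/5) − (12/35)·(1702/2075))/(6273/2450) = -3346/1245.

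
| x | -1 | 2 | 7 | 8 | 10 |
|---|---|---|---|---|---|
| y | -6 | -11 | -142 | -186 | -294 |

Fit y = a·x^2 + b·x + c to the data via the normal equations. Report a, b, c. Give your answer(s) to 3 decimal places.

a = -3.066, b = 1.428, c = -1.538

AᵀA·[a, b, c]ᵀ = Aᵀy reads: 16514·a + 1862·b + 218·c = -48312;  1862·a + 218·b + 26·c = -5438;  218·a + 26·b + 5·c = -639.
Row-reducing yields a = -63617/20748, b = 9873/6916, c = -7978/5187.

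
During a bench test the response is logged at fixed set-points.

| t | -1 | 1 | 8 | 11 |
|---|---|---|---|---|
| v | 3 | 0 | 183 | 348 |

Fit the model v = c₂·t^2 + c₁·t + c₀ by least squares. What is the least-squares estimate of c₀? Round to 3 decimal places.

c₀ = -1.270

The normal equations are: 18739·c₂ + 1843·c₁ + 187·c₀ = 53823;  1843·c₂ + 187·c₁ + 19·c₀ = 5289;  187·c₂ + 19·c₁ + 4·c₀ = 534.
Solving the 3×3 system (Gaussian elimination) gives c₂ = 36469/12364, c₁ = -8133/12364, c₀ = -3925/3091.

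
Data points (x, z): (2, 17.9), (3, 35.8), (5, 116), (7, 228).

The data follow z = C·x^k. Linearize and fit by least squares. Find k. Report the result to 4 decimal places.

Linearized form: ln z = k·ln x + ln C. From the 4 transformed points,
Σln x = 5.3471, Σ(ln x)² = 8.0643, Σln z = 16.6457, Σln x·ln z = 24.1460.
Equations: 8.0643·k + 5.3471·ln C = 24.1460;  5.3471·k + 4·ln C = 16.6457.
Solving (det = 3.6655): k = 2.06732, ln C = 1.39787.

k = 2.0673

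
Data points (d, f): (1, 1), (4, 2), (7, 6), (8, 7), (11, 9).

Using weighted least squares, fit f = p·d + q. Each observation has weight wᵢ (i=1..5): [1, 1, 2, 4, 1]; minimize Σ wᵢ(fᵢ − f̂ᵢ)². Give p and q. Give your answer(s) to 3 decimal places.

The normal equations are: 492·p + 62·q = 416;  62·p + 9·q = 52.
det = 492·9 − 62² = 584.
p = (416·9 − 62·52)/584 = 65/73; q = (492·52 − 62·416)/584 = -26/73.

p = 0.890, q = -0.356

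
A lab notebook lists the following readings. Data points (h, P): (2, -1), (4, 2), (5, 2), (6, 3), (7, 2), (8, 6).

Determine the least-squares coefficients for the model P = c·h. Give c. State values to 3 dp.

Setting ∂/∂c … = 0 gives: 194·c = 96.
(Σh·h = 194, Σh·P = 96.)
Hence c = 96 / 194 ≈ 0.494845.

c = 0.495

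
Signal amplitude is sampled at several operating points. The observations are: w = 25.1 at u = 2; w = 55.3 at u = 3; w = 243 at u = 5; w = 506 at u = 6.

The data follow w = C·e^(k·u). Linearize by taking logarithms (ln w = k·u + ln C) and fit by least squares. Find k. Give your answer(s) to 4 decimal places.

k = 0.7488

With ln wᵢ as the transformed response and uᵢ as the regressor:
XᵀX = [[74.0000, 16.0000]; [16.0000, 4]], rhs = [83.3086, 18.9552]ᵀ  (here Σu = 16.0000, Σ(u)² = 74.0000, Σln w = 18.9552, Σu·ln w = 83.3086).
Solving (det = 40.0000): k = 0.74876, ln C = 1.74376.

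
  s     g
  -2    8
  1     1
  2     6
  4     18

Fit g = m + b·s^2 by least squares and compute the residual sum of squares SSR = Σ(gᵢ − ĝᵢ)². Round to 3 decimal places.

SSR = 7.729

XᵀX·[m, b]ᵀ = Xᵀg reads: 4·m + 25·b = 33;  25·m + 289·b = 345.
Eliminating b: 289·(row 1) − 25·(row 2) gives 531·m = 289·33 − 25·345 = 912, so m = 304/177.
Then b = (345 − 25·(304/177))/289 = 185/177.
Residuals: 124/59, -104/59, 6/59, -26/59; SSR = 456/59.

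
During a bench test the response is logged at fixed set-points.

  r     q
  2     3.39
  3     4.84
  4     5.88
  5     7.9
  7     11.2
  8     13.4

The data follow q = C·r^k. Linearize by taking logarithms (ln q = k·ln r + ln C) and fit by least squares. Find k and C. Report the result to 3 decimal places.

k = 0.989, C = 1.629

With ln qᵢ as the transformed response and ln rᵢ as the regressor:
Sums: Σln r = 8.8128, Σ(ln r)² = 14.3101, Σln q = 11.6473, Σln r·ln q = 18.4589.
Normal system: [[14.3101, 8.8128]; [8.8128, 6]]·[k, ln C]ᵀ = [18.4589, 11.6473]ᵀ.
Solving (det = 8.1947): k = 0.98930, ln C = 0.48813, so C = exp(0.48813) = 1.62927.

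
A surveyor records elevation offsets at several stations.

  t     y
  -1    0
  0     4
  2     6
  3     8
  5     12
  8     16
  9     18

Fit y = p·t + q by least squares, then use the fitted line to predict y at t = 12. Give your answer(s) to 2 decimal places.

From the data, Σt·t = 184, Σt = 26, Σ1 = 7.
Moment sums: Σt·y = 386, Σy = 64.
So AᵀA·[p, q]ᵀ = Aᵀy: [[184, 26]; [26, 7]]·[p, q]ᵀ = [386, 64]ᵀ.
Δ = 184·7 − 26² = 612.
p = (386·7 − 26·64)/612 = 173/102; q = (184·64 − 26·386)/612 = 145/51.
At t = 12: ŷ = (173/102)·(12) + (145/51)·(1) = 1183/51.

ŷ = 23.20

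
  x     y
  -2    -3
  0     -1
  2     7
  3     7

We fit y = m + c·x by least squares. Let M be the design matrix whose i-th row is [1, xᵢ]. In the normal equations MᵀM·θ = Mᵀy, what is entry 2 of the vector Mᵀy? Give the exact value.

Entry 2 ↔ basis x, so (Mᵀy)_{2} = Σᵢ (x)·yᵢ = (-2)·(-3) + (0)·(-1) + (2)·(7) + (3)·(7) = 41.

41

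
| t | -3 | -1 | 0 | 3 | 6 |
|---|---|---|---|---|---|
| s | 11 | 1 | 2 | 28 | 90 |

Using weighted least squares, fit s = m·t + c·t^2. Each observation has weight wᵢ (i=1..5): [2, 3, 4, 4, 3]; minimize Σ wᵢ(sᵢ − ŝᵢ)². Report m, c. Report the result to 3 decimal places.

m = 2.654, c = 2.073

Sums needed: Σwᵢ·t·t = 165, Σwᵢ·t·t^2 = 699, Σwᵢ·t^2·t^2 = 4377.
And Σwᵢ·t·s = 1887, Σwᵢ·t^2·s = 10929.
Normal equations: [[165, 699]; [699, 4377]]·[m, c]ᵀ = [1887, 10929]ᵀ.
det = 165·4377 − 699² = 233604.
m = (1887·4377 − 699·10929)/233604 = 5741/2163; c = (165·10929 − 699·1887)/233604 = 4484/2163.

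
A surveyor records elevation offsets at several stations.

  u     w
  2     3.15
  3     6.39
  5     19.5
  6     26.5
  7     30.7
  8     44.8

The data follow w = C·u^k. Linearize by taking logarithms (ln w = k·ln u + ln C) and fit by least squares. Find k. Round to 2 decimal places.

k = 1.91

Let Y = ln w. Fitting Y = k·ln u + ln C by least squares:
Σln u = 9.2183, Σ(ln u)² = 15.5987, Σln w = 16.4762, Σln u·ln w = 28.0553.
Equations: 15.5987·k + 9.2183·ln C = 28.0553;  9.2183·k + 6·ln C = 16.4762.
Solving (det = 8.6152): k = 1.90933, ln C = -0.18744.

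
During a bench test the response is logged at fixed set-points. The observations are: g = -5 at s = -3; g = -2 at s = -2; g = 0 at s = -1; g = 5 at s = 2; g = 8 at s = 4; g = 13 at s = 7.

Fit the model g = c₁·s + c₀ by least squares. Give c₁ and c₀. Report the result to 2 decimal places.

The normal system AᵀA·[c₁, c₀]ᵀ = Aᵀg is [[83, 7]; [7, 6]]·[c₁, c₀]ᵀ = [152, 19]ᵀ.
Eliminating c₀: 6·(row 1) − 7·(row 2) gives 449·c₁ = 6·152 − 7·19 = 779, so c₁ = 779/449.
Then c₀ = (19 − 7·(779/449))/6 = 513/449.

c₁ = 1.73, c₀ = 1.14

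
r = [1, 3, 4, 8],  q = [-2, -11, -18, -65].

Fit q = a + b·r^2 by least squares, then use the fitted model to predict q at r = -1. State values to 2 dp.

Forming AᵀA = [[4, 90]; [90, 4434]] and Aᵀq = [-96, -4549]ᵀ gives AᵀA·[a, b]ᵀ = Aᵀq.
Eliminating b: 4434·(row 1) − 90·(row 2) gives 9636·a = 4434·(-96) − 90·(-4549) = -16254, so a = -2709/1606.
Then b = ((-4549) − 90·(-2709/1606))/4434 = -2389/2409.
At r = -1: q̂ = (-2709/1606)·(1) + (-2389/2409)·(1) = -12905/4818.

q̂ = -2.68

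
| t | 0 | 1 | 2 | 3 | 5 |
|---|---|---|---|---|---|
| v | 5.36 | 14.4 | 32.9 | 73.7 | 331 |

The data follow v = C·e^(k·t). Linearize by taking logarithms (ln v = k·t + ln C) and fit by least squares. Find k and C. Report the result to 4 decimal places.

With ln vᵢ as the transformed response and tᵢ as the regressor:
Σt = 11.0000, Σ(t)² = 39.0000, Σln v = 17.9418, Σt·ln v = 51.5648.
Normal system: [[39.0000, 11.0000]; [11.0000, 5]]·[k, ln C]ᵀ = [51.5648, 17.9418]ᵀ.
Solving (det = 74.0000): k = 0.81708, ln C = 1.79077, so C = exp(1.79077) = 5.99408.

k = 0.8171, C = 5.9941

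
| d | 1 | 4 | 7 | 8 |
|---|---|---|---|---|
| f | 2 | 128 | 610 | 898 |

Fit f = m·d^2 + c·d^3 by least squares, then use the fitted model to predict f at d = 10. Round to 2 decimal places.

Compute the Gram sums: Σd^2·d^2 = 6754, Σd^2·d^3 = 50600, Σd^3·d^3 = 383890.
Moment sums: Σd^2·f = 89412, Σd^3·f = 677200.
Normal equations: [[6754, 50600]; [50600, 383890]]·[m, c]ᵀ = [89412, 677200]ᵀ.
Determinant 6754·383890 − 50600² = 32433060.
m = (89412·383890 − 50600·677200)/32433060 = 2902634/1621653; c = (6754·677200 − 50600·89412)/32433060 = 225280/147423.
At d = 10: f̂ = (2902634/1621653)·(100) + (225280/147423)·(1000) = 2768343400/1621653.

f̂ = 1707.11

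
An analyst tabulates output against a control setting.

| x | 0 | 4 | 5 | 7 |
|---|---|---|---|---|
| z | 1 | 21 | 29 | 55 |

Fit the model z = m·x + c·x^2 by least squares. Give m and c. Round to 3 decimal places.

m = 1.372, c = 0.922

AᵀA·[m, c]ᵀ = Aᵀz reads: 90·m + 532·c = 614;  532·m + 3282·c = 3756.
(Σx·x = 90, Σx·x^2 = 532, Σx^2·x^2 = 3282, Σx·z = 614, Σx^2·z = 3756.)
Eliminating c: 3282·(row 1) − 532·(row 2) gives 12356·m = 3282·614 − 532·3756 = 16956, so m = 4239/3089.
Then c = (3756 − 532·(4239/3089))/3282 = 2848/3089.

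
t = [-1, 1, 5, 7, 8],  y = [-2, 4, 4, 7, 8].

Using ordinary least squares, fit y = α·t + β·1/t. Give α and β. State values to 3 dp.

Normal-equation sums: Σt·t = 140, Σt·1/t = 5, Σ1/t·1/t = 162761/78400.
Right-hand side: Σt·y = 139, Σ1/t·y = 44/5.
XᵀX·[α, β]ᵀ = Xᵀy becomes [[140, 5]; [5, 162761/78400]]·[α, β]ᵀ = [139, 44/5]ᵀ.
Determinant 140·(162761/78400) − 5² = 148761/560.
α = (139·(162761/78400) − 5·(44/5))/(148761/560) = 6391393/6942180; β = (140·(44/5) − 5·139)/(148761/560) = 100240/49587.

α = 0.921, β = 2.021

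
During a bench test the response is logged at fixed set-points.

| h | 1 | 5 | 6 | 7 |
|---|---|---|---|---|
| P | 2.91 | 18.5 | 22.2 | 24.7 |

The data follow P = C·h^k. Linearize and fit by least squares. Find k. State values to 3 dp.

Taking logs, ln P = k·ln h + ln C, so regress ln P on ln h.
XᵀX = [[9.5873, 5.3471]; [5.3471, 4]], rhs = [16.4907, 10.2928]ᵀ  (here Σln h = 5.3471, Σ(ln h)² = 9.5873, Σln P = 10.2928, Σln h·ln P = 16.4907).
Δ = 9.5873·4 − (5.3471)² = 9.7575; k = (16.4907·4 − 5.3471·10.2928)/9.7575 = 1.11977, ln C = (9.5873·10.2928 − 5.3471·16.4907)/9.7575 = 1.07632.

k = 1.120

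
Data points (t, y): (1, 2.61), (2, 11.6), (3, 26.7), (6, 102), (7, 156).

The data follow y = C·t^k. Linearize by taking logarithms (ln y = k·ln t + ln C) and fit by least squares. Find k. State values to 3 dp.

Linearized form: ln y = k·ln t + ln C. From the 5 transformed points,
Sums: Σln t = 5.5294, Σ(ln t)² = 8.6844, Σln y = 16.3698, Σln t·ln y = 23.4209.
Normal system: [[8.6844, 5.5294]; [5.5294, 5]]·[k, ln C]ᵀ = [23.4209, 16.3698]ᵀ.
Solving (det = 12.8473): k = 2.06958, ln C = 0.98524.

k = 2.070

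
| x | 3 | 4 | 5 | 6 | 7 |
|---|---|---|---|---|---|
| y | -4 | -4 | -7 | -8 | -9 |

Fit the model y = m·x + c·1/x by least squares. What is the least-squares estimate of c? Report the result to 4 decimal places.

The normal equations are: 135·m + 5·c = -174;  5·m + (46181/176400)·c = -667/105.
det = 135·(46181/176400) − 5² = 40543/3920.
m = ((-174)·(46181/176400) − 5·(-667/105))/(40543/3920) = -810898/608145; c = (135·(-667/105) − 5·(-174))/(40543/3920) = 48720/40543.

c = 1.2017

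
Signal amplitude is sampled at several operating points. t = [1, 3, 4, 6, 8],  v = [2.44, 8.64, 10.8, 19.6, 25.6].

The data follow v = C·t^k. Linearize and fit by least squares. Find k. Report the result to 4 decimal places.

Taking logs, ln v = k·ln t + ln C, so regress ln v on ln t.
XᵀX = [[10.6632, 6.3561]; [6.3561, 5]], rhs = [17.7420, 11.6461]ᵀ  (here Σln t = 6.3561, Σ(ln t)² = 10.6632, Σln v = 11.6461, Σln t·ln v = 17.7420).
Slope k = (n·Σln t·ln v − Σln t·Σln v)/(n·Σ(ln t)² − (Σln t)²) = (5·17.7420 − 6.3561·11.6461)/12.9161 = 1.13706; ln C = (Σln v − k·Σln t)/n = 0.88375.

k = 1.1371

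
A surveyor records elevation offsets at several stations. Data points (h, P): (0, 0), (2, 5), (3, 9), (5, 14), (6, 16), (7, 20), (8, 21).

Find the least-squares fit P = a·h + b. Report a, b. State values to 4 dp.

With design matrix M, MᵀM = [[187, 31]; [31, 7]] and MᵀP = [511, 85]ᵀ.
Determinant 187·7 − 31² = 348.
a = (511·7 − 31·85)/348 = 157/58; b = (187·85 − 31·511)/348 = 9/58.

a = 2.7069, b = 0.1552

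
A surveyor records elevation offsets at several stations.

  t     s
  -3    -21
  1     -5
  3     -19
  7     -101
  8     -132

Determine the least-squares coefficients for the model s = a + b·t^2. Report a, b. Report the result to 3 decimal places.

a = -2.198, b = -2.023

Setting ∂/∂a … = 0 gives: 5·a + 132·b = -278;  132·a + 6660·b = -13762.
(Σ1 = 5, Σt^2 = 132, Σt^2·t^2 = 6660, Σs = -278, Σt^2·s = -13762.)
Determinant 5·6660 − 132² = 15876.
a = ((-278)·6660 − 132·(-13762))/15876 = -2908/1323; b = (5·(-13762) − 132·(-278))/15876 = -16057/7938.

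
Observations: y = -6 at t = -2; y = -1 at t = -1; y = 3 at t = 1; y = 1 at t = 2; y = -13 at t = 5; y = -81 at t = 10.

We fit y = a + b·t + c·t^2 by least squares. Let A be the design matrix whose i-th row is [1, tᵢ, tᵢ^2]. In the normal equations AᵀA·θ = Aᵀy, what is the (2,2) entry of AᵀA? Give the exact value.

Row 2 ↔ basis t, column 2 ↔ basis t, so (AᵀA)_{2,2} = Σᵢ (t)·(t) = (-2)·(-2) + (-1)·(-1) + (1)·(1) + (2)·(2) + (5)·(5) + (10)·(10) = 135.

135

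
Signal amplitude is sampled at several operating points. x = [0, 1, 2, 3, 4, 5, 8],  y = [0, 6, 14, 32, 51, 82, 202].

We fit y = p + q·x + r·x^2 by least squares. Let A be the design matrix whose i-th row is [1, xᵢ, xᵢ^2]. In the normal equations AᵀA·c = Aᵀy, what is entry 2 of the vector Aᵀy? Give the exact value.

Entry 2 ↔ basis x, so (Aᵀy)_{2} = Σᵢ (x)·yᵢ = (0)·(0) + (1)·(6) + (2)·(14) + (3)·(32) + (4)·(51) + (5)·(82) + (8)·(202) = 2360.

2360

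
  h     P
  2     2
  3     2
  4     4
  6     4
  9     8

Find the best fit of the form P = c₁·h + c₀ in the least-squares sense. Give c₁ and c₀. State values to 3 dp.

The normal equations are: 146·c₁ + 24·c₀ = 122;  24·c₁ + 5·c₀ = 20.
(Σh·h = 146, Σh = 24, Σ1 = 5, Σh·P = 122, ΣP = 20.)
det = 146·5 − 24² = 154.
c₁ = (122·5 − 24·20)/154 = 65/77; c₀ = (146·20 − 24·122)/154 = -4/77.

c₁ = 0.844, c₀ = -0.052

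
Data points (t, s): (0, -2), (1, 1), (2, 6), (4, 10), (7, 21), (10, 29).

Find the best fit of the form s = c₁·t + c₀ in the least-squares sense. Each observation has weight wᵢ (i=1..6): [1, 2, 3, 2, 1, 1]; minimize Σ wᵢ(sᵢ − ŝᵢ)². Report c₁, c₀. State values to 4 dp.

AᵀWA·[c₁, c₀]ᵀ = AᵀWs reads: 195·c₁ + 33·c₀ = 555;  33·c₁ + 10·c₀ = 88.
Eliminating c₀: 10·(row 1) − 33·(row 2) gives 861·c₁ = 10·555 − 33·88 = 2646, so c₁ = 126/41.
Then c₀ = (88 − 33·(126/41))/10 = -55/41.

c₁ = 3.0732, c₀ = -1.3415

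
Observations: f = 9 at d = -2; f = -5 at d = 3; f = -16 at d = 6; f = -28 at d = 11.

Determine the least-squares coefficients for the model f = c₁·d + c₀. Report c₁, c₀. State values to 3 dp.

Entries of AᵀA: Σd·d = 170, Σd = 18, Σ1 = 4.
Right-hand side: Σd·f = -437, Σf = -40.
So AᵀA·[c₁, c₀]ᵀ = Aᵀf: [[170, 18]; [18, 4]]·[c₁, c₀]ᵀ = [-437, -40]ᵀ.
Determinant 170·4 − 18² = 356.
c₁ = ((-437)·4 − 18·(-40))/356 = -257/89; c₀ = (170·(-40) − 18·(-437))/356 = 533/178.

c₁ = -2.888, c₀ = 2.994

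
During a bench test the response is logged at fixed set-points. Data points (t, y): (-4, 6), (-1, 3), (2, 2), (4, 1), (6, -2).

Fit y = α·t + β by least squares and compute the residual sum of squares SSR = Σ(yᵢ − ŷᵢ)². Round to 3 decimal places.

The normal system AᵀA·[α, β]ᵀ = Aᵀy is [[73, 7]; [7, 5]]·[α, β]ᵀ = [-31, 10]ᵀ.
det = 73·5 − 7² = 316.
α = ((-31)·5 − 7·10)/316 = -225/316; β = (73·10 − 7·(-31))/316 = 947/316.
Residuals: 49/316, -56/79, 135/316, 269/316, -229/316; SSR = 619/316.

SSR = 1.959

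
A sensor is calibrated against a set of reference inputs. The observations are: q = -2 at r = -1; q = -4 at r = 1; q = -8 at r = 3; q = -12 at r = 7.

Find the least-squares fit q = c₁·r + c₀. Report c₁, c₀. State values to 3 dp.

The normal equations are: 60·c₁ + 10·c₀ = -110;  10·c₁ + 4·c₀ = -26.
Eliminating c₀: 4·(row 1) − 10·(row 2) gives 140·c₁ = 4·(-110) − 10·(-26) = -180, so c₁ = -9/7.
Then c₀ = ((-26) − 10·(-9/7))/4 = -23/7.

c₁ = -1.286, c₀ = -3.286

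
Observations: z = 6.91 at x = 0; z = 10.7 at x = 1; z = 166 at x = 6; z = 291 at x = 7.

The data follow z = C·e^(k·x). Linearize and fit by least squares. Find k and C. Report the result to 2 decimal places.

k = 0.54, C = 6.59

Taking logs, ln z = k·x + ln C, so regress ln z on x.
Σx = 14.0000, Σ(x)² = 86.0000, Σln z = 15.0885, Σx·ln z = 72.7554.
Normal system: [[86.0000, 14.0000]; [14.0000, 4]]·[k, ln C]ᵀ = [72.7554, 15.0885]ᵀ.
Δ = 86.0000·4 − (14.0000)² = 148.0000; k = (72.7554·4 − 14.0000·15.0885)/148.0000 = 0.53907, ln C = (86.0000·15.0885 − 14.0000·72.7554)/148.0000 = 1.88539, so C = exp(1.88539) = 6.58889.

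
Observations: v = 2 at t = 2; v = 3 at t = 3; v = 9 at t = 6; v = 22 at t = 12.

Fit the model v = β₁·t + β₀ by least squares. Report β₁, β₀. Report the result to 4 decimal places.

β₁ = 2.0412, β₀ = -2.7366

AᵀA·[β₁, β₀]ᵀ = Aᵀv reads: 193·β₁ + 23·β₀ = 331;  23·β₁ + 4·β₀ = 36.
det = 193·4 − 23² = 243.
β₁ = (331·4 − 23·36)/243 = 496/243; β₀ = (193·36 − 23·331)/243 = -665/243.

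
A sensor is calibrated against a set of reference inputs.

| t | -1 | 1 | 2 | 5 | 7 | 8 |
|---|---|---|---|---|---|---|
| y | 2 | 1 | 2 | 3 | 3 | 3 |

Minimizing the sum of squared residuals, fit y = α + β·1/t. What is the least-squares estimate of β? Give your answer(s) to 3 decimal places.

β = -0.394

The normal equations are: 6·α + (271/280)·β = 14;  (271/280)·α + (182361/78400)·β = 393/280.
Eliminating β: (182361/78400)·(row 1) − (271/280)·(row 2) gives (40829/3136)·α = (182361/78400)·14 − (271/280)·(393/280) = 2446551/78400, so α = 2446551/1020725.
Then β = ((393/280) − (271/280)·(2446551/1020725))/(182361/78400) = -80416/204145.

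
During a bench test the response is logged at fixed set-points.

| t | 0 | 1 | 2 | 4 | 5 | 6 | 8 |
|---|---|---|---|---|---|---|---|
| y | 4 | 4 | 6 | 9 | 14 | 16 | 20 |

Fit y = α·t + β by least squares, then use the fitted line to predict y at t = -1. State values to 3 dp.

ŷ = 0.237

Setting ∂/∂α … = 0 gives: 146·α + 26·β = 378;  26·α + 7·β = 73.
(Σt·t = 146, Σt = 26, Σ1 = 7, Σt·y = 378, Σy = 73.)
det = 146·7 − 26² = 346.
α = (378·7 − 26·73)/346 = 374/173; β = (146·73 − 26·378)/346 = 415/173.
At t = -1: ŷ = (374/173)·(-1) + (415/173)·(1) = 41/173.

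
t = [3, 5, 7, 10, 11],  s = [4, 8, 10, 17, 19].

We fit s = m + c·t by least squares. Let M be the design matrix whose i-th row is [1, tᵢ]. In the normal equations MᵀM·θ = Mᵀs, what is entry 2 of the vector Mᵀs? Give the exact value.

501

Entry 2 ↔ basis t, so (Mᵀs)_{2} = Σᵢ (t)·sᵢ = (3)·(4) + (5)·(8) + (7)·(10) + (10)·(17) + (11)·(19) = 501.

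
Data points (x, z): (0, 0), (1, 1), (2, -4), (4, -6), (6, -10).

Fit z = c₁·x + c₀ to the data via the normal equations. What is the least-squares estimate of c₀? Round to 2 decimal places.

c₀ = 0.86

Compute the Gram sums: Σx·x = 57, Σx = 13, Σ1 = 5.
And Σx·z = -91, Σz = -19.
So MᵀM·[c₁, c₀]ᵀ = Mᵀz: [[57, 13]; [13, 5]]·[c₁, c₀]ᵀ = [-91, -19]ᵀ.
Eliminating c₀: 5·(row 1) − 13·(row 2) gives 116·c₁ = 5·(-91) − 13·(-19) = -208, so c₁ = -52/29.
Then c₀ = ((-19) − 13·(-52/29))/5 = 25/29.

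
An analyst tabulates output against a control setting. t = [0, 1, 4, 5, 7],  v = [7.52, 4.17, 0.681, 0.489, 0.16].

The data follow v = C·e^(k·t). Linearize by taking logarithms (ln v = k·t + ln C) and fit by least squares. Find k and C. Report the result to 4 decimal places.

k = -0.5500, C = 7.1892

With ln vᵢ as the transformed response and tᵢ as the regressor:
AᵀA = [[91.0000, 17.0000]; [17.0000, 5]], rhs = [-16.5139, 0.5133]ᵀ  (here Σt = 17.0000, Σ(t)² = 91.0000, Σln v = 0.5133, Σt·ln v = -16.5139).
Δ = 91.0000·5 − (17.0000)² = 166.0000; k = (-16.5139·5 − 17.0000·0.5133)/166.0000 = -0.54997, ln C = (91.0000·0.5133 − 17.0000·-16.5139)/166.0000 = 1.97258, so C = exp(1.97258) = 7.18918.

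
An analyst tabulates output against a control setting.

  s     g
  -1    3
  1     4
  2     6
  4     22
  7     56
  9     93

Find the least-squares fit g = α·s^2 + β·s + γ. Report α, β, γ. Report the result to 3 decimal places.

α = 1.087, β = 0.249, γ = 2.222

MᵀM·[α, β, γ]ᵀ = Mᵀg reads: 9236·α + 1144·β + 152·γ = 10660;  1144·α + 152·β + 22·γ = 1330;  152·α + 22·β + 6·γ = 184.
Solving the 3×3 system (Gaussian elimination) gives α = 16291/14991, β = 3739/14991, γ = 11103/4997.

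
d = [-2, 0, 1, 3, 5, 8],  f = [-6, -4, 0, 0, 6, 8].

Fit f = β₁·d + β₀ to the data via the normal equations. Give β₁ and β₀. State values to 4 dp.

The normal system AᵀA·[β₁, β₀]ᵀ = Aᵀf is [[103, 15]; [15, 6]]·[β₁, β₀]ᵀ = [106, 4]ᵀ.
Δ = 103·6 − 15² = 393.
β₁ = (106·6 − 15·4)/393 = 192/131; β₀ = (103·4 − 15·106)/393 = -1178/393.

β₁ = 1.4656, β₀ = -2.9975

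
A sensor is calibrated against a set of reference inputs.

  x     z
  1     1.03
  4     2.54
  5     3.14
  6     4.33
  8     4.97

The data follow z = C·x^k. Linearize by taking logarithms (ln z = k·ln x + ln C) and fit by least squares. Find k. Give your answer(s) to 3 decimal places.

Linearized form: ln z = k·ln x + ln C. From the 5 transformed points,
Σln x = 6.8669, Σ(ln x)² = 12.0466, Σln z = 5.1749, Σln x·ln z = 9.0940.
Equations: 12.0466·k + 6.8669·ln C = 9.0940;  6.8669·k + 5·ln C = 5.1749.
Solving (det = 13.0781): k = 0.75958, ln C = -0.00822.

k = 0.760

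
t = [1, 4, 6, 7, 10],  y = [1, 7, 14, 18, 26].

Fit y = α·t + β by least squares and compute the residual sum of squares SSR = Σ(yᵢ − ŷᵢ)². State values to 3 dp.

SSR = 4.350

The normal system MᵀM·[α, β]ᵀ = Mᵀy is [[202, 28]; [28, 5]]·[α, β]ᵀ = [499, 66]ᵀ.
det = 202·5 − 28² = 226.
α = (499·5 − 28·66)/226 = 647/226; β = (202·66 − 28·499)/226 = -320/113.
Residuals: 219/226, -183/113, -39/113, 179/226, 23/113; SSR = 983/226.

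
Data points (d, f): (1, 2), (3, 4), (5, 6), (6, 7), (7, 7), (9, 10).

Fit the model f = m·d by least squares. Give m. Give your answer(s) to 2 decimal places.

MᵀM·[m]ᵀ = Mᵀf reads: 201·m = 225.
m = 225/201 = 1.1194.

m = 1.12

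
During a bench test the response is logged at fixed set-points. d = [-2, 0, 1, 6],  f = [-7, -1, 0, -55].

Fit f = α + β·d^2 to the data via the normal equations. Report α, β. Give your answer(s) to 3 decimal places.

α = -0.109, β = -1.526

Sums needed: Σ1 = 4, Σd^2 = 41, Σd^2·d^2 = 1313.
For Aᵀf: Σf = -63, Σd^2·f = -2008.
So AᵀA·[α, β]ᵀ = Aᵀf: [[4, 41]; [41, 1313]]·[α, β]ᵀ = [-63, -2008]ᵀ.
Δ = 4·1313 − 41² = 3571.
α = ((-63)·1313 − 41·(-2008))/3571 = -391/3571; β = (4·(-2008) − 41·(-63))/3571 = -5449/3571.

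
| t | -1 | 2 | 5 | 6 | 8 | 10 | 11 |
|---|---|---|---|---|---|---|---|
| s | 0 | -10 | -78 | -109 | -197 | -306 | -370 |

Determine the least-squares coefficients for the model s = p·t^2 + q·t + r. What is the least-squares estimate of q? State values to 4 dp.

Sums needed: Σt^2·t^2 = 30675, Σt^2·t = 3191, Σt^2 = 351, Σt·t = 351, Σt = 41, Σ1 = 7.
Right-hand side: Σt^2·s = -93892, Σt·s = -9770, Σs = -1070.
Solving the 3×3 system (Gaussian elimination) gives p = -11616/3857, q = -101/133, r = 1435/551.

q = -0.7594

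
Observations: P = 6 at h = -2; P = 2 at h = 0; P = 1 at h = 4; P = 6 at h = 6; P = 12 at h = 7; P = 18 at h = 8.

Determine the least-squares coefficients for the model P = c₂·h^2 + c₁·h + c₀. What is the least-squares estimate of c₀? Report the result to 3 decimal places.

c₀ = 0.803

The normal equations are: 8065·c₂ + 1127·c₁ + 169·c₀ = 1996;  1127·c₂ + 169·c₁ + 23·c₀ = 256;  169·c₂ + 23·c₁ + 6·c₀ = 45.
(Σh^2·h^2 = 8065, Σh^2·h = 1127, Σh^2 = 169, Σh·h = 169, Σh = 23, Σ1 = 6, Σh^2·P = 1996, Σh·P = 256, ΣP = 45.)
Solving the 3×3 system (Gaussian elimination) gives c₂ = 5663/11262, c₁ = -109679/56310, c₀ = 7537/9385.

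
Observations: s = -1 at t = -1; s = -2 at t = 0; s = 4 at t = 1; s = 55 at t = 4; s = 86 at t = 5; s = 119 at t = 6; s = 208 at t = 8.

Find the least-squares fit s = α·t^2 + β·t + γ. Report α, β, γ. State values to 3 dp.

α = 2.970, β = 2.432, γ = -1.664

Sums needed: Σt^2·t^2 = 6275, Σt^2·t = 917, Σt^2 = 143, Σt·t = 143, Σt = 23, Σ1 = 7.
And Σt^2·s = 20629, Σt·s = 3033, Σs = 469.
Normal equations: [[6275, 917, 143]; [917, 143, 23]; [143, 23, 7]]·[α, β, γ]ᵀ = [20629, 3033, 469]ᵀ.
Row-reducing yields α = 136174/45849, β = 111488/45849, γ = -25425/15283.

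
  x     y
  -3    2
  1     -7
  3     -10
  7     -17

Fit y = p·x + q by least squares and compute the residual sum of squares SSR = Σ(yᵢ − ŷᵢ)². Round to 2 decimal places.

Normal-equation sums: Σx·x = 68, Σx = 8, Σ1 = 4.
For Mᵀy: Σx·y = -162, Σy = -32.
So MᵀM·[p, q]ᵀ = Mᵀy: [[68, 8]; [8, 4]]·[p, q]ᵀ = [-162, -32]ᵀ.
Δ = 68·4 − 8² = 208.
p = ((-162)·4 − 8·(-32))/208 = -49/26; q = (68·(-32) − 8·(-162))/208 = -55/13.
Residuals: 15/26, -23/26, -3/26, 11/26; SSR = 17/13.

SSR = 1.31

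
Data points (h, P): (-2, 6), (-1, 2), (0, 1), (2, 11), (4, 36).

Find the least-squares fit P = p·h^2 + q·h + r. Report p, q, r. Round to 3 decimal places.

p = 1.871, q = 1.232, r = 1.106

Compute the Gram sums: Σh^2·h^2 = 289, Σh^2·h = 63, Σh^2 = 25, Σh·h = 25, Σh = 3, Σ1 = 5.
For MᵀP: Σh^2·P = 646, Σh·P = 152, ΣP = 56.
MᵀM·[p, q, r]ᵀ = MᵀP becomes [[289, 63, 25]; [63, 25, 3]; [25, 3, 5]]·[p, q, r]ᵀ = [646, 152, 56]ᵀ.
Row-reducing yields p = 1755/938, q = 578/469, r = 1037/938.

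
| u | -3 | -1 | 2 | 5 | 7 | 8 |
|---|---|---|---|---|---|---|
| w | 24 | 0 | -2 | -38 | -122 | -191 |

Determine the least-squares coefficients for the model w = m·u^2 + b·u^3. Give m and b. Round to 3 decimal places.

m = 1.019, b = -0.501

Sums needed: Σu^2·u^2 = 7220, Σu^2·u^3 = 52488, Σu^3·u^3 = 396212.
And Σu^2·w = -18944, Σu^3·w = -145052.
Eliminating b: 396212·(row 1) − 52488·(row 2) gives 105660496·m = 396212·(-18944) − 52488·(-145052) = 107649248, so m = 6728078/6603781.
Then b = ((-145052) − 52488·(6728078/6603781))/396212 = -3308923/6603781.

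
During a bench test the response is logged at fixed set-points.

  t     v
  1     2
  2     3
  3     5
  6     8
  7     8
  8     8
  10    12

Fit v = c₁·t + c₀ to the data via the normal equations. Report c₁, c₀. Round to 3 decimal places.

Sums needed: Σt·t = 263, Σt = 37, Σ1 = 7.
And Σt·v = 311, Σv = 46.
Normal equations: [[263, 37]; [37, 7]]·[c₁, c₀]ᵀ = [311, 46]ᵀ.
Eliminating c₀: 7·(row 1) − 37·(row 2) gives 472·c₁ = 7·311 − 37·46 = 475, so c₁ = 475/472.
Then c₀ = (46 − 37·(475/472))/7 = 591/472.

c₁ = 1.006, c₀ = 1.252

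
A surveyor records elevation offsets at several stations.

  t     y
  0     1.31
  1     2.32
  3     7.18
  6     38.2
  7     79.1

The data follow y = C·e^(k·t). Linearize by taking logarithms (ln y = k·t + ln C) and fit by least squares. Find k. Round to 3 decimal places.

Let Y = ln y. Fitting Y = k·t + ln C by least squares:
Σt = 17.0000, Σ(t)² = 95.0000, Σln y = 11.0964, Σt·ln y = 59.2075.
Equations: 95.0000·k + 17.0000·ln C = 59.2075;  17.0000·k + 5·ln C = 11.0964.
Solving (det = 186.0000): k = 0.57741, ln C = 0.25610.

k = 0.577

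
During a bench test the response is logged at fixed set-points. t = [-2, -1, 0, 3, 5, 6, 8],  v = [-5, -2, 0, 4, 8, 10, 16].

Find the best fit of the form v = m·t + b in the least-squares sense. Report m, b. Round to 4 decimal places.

Normal-equation sums: Σt·t = 139, Σt = 19, Σ1 = 7.
For Xᵀv: Σt·v = 252, Σv = 31.
Normal equations: [[139, 19]; [19, 7]]·[m, b]ᵀ = [252, 31]ᵀ.
Eliminating b: 7·(row 1) − 19·(row 2) gives 612·m = 7·252 − 19·31 = 1175, so m = 1175/612.
Then b = (31 − 19·(1175/612))/7 = -479/612.

m = 1.9199, b = -0.7827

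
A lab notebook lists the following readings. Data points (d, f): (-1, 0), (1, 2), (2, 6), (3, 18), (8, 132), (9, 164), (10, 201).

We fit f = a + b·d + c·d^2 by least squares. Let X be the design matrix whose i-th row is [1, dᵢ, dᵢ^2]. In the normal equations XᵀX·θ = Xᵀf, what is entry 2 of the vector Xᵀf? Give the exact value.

4610

Entry 2 ↔ basis d, so (Xᵀf)_{2} = Σᵢ (d)·fᵢ = (-1)·(0) + (1)·(2) + (2)·(6) + (3)·(18) + (8)·(132) + (9)·(164) + (10)·(201) = 4610.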